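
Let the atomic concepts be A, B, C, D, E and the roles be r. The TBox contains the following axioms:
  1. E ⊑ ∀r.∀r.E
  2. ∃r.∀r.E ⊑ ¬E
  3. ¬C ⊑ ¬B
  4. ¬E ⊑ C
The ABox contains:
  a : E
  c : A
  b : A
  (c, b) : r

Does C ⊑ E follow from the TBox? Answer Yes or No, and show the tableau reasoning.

No

1. C ⊑ E  ⇔  (C ⊓ ¬E) unsat w.r.t. T
   open: L(x₀) ⊇ {C, ¬E}
2. Hence C ⊑ E: not entailed.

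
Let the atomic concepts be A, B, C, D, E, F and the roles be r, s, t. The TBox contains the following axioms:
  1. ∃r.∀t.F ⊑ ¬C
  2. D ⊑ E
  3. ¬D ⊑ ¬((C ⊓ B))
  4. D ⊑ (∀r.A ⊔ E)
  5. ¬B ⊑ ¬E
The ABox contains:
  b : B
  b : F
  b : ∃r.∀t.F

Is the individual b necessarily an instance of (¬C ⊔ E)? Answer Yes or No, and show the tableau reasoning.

1. b : (¬C ⊔ E)?  L(b) = {B, F, ∃r.∀t.F} ∪ {(C ⊓ ¬E)}
   clash {E, ¬E} at b — b ∈ (¬C ⊔ E)
2. Hence b : (¬C ⊔ E): entailed.

Yes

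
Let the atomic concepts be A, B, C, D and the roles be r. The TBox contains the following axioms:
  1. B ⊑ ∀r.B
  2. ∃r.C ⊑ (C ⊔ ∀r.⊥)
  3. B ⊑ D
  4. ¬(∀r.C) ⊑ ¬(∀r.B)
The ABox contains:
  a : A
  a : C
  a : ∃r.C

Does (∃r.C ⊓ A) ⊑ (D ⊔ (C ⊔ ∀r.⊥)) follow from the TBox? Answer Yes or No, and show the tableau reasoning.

Yes

1. (∃r.C ⊓ A) ⊑ (D ⊔ (C ⊔ ∀r.⊥))  ⇔  ((∃r.C ⊓ A) ⊓ (¬D ⊓ (¬C ⊓ ∃r.⊤))) unsat w.r.t. T
   all branches close; clash {D, ¬D} at x₀
2. Hence (∃r.C ⊓ A) ⊑ (D ⊔ (C ⊔ ∀r.⊥)): entailed.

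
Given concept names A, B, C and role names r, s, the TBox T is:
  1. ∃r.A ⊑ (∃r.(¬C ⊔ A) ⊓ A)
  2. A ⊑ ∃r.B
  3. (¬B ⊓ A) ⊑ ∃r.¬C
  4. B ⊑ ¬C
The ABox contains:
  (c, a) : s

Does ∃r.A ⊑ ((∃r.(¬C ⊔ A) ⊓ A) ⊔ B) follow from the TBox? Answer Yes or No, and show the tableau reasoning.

Yes

1. ∃r.A ⊑ ((∃r.(¬C ⊔ A) ⊓ A) ⊔ B)  ⇔  (∃r.A ⊓ ((∀r.(C ⊓ ¬A) ⊔ ¬A) ⊓ ¬B)) unsat w.r.t. T
   all branches close; clash {A, ¬A} at x₀
2. Hence ∃r.A ⊑ ((∃r.(¬C ⊔ A) ⊓ A) ⊔ B): entailed.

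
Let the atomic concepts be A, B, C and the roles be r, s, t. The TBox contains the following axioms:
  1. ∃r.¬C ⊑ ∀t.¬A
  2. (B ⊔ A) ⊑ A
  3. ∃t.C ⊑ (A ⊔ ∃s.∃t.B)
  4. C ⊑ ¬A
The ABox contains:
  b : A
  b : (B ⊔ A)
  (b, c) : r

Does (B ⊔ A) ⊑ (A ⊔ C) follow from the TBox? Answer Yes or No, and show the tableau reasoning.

1. (B ⊔ A) ⊑ (A ⊔ C)  ⇔  ((B ⊔ A) ⊓ (¬A ⊓ ¬C)) unsat w.r.t. T
   all branches close; clash {A, ¬A} at x₀
2. Hence (B ⊔ A) ⊑ (A ⊔ C): entailed.

Yes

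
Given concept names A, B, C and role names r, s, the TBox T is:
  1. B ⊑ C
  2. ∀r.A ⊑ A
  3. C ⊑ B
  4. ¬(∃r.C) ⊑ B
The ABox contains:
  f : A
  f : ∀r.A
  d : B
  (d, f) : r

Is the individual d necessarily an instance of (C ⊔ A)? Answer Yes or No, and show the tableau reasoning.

1. d : (C ⊔ A)?  L(d) = {B} ∪ {(¬C ⊓ ¬A)}
   clash {C, ¬C} at d — d ∈ (C ⊔ A)
2. Hence d : (C ⊔ A): entailed.

Yes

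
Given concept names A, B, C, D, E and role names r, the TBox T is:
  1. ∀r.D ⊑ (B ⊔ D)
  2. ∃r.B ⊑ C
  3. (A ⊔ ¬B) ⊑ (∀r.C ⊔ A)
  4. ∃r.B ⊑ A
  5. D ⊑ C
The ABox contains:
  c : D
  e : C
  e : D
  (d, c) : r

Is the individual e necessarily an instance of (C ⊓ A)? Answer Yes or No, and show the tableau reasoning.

No

1. e : (C ⊓ A)?  L(e) = {C, D} ∪ {(¬C ⊔ ¬A)}
   open: L(e) ⊇ {B, C, D, ¬A, ∀r.¬B, …} (+ ∃-successors) — e ∉ (C ⊓ A) possible
2. Hence e : (C ⊓ A): not entailed.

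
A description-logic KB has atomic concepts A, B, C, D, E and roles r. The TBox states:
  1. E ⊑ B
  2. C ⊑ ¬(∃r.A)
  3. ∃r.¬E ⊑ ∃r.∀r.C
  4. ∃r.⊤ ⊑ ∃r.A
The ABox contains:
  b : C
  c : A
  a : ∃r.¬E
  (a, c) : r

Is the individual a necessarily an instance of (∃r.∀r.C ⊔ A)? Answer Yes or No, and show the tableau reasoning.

Yes

1. a : (∃r.∀r.C ⊔ A)?  L(a) = {∃r.¬E} ∪ {(∀r.∃r.¬C ⊓ ¬A)}
   clash {A, ¬A} at c — a ∈ (∃r.∀r.C ⊔ A)
2. Hence a : (∃r.∀r.C ⊔ A): entailed.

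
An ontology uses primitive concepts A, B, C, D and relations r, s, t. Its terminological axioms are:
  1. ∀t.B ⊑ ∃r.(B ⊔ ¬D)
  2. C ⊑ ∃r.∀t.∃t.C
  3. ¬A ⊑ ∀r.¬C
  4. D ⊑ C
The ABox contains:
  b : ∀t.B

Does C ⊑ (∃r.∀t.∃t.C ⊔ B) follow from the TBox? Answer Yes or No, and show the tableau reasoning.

Yes

1. C ⊑ (∃r.∀t.∃t.C ⊔ B)  ⇔  (C ⊓ (∀r.∃t.∀t.¬C ⊓ ¬B)) unsat w.r.t. T
   all branches close; clash {C, ¬C} at an ∃-successor
2. Hence C ⊑ (∃r.∀t.∃t.C ⊔ B): entailed.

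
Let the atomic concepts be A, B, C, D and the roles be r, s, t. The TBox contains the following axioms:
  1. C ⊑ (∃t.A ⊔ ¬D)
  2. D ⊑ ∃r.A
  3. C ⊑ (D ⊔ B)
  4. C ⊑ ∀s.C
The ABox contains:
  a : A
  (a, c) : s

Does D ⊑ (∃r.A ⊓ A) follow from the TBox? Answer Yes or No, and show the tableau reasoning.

1. D ⊑ (∃r.A ⊓ A)  ⇔  (D ⊓ (∀r.¬A ⊔ ¬A)) unsat w.r.t. T
   apply at x₀: D⊑∃r.A
   open: L(x₀) ⊇ {D, ¬A, ¬C, ∃r.A} (+ ∃-successors)
2. Hence D ⊑ (∃r.A ⊓ A): not entailed.

No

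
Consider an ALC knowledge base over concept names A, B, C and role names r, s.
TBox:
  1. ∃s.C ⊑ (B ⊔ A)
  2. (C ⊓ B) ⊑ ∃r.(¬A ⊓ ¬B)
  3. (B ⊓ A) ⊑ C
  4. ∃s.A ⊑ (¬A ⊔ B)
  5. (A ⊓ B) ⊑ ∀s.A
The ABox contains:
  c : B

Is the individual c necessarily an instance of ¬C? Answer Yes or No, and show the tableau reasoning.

No

1. c : ¬C?  L(c) = {B} ∪ {C}
   open: L(c) ⊇ {B, C, ¬A, ∀s.¬A, ∀s.¬C, …} (+ ∃-successors) — c ∉ ¬C possible
2. Hence c : ¬C: not entailed.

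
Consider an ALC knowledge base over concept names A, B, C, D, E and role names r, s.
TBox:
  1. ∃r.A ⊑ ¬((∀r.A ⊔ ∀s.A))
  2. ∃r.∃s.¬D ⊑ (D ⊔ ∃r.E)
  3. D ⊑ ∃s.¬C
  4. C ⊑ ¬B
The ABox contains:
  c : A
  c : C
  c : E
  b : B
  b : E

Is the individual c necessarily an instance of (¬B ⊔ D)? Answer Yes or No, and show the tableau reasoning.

Yes

1. c : (¬B ⊔ D)?  L(c) = {A, C, E} ∪ {(B ⊓ ¬D)}
   clash {B, ¬B} at c — c ∈ (¬B ⊔ D)
2. Hence c : (¬B ⊔ D): entailed.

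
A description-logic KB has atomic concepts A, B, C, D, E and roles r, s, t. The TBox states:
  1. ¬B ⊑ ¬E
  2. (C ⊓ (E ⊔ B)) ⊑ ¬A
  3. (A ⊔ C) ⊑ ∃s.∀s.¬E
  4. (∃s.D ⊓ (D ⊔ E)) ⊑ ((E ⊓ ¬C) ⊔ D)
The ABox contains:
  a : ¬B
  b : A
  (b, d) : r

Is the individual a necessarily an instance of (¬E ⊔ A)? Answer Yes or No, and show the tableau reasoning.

Yes

1. a : (¬E ⊔ A)?  L(a) = {¬B} ∪ {(E ⊓ ¬A)}
   clash {E, ¬E} at a — a ∈ (¬E ⊔ A)
2. Hence a : (¬E ⊔ A): entailed.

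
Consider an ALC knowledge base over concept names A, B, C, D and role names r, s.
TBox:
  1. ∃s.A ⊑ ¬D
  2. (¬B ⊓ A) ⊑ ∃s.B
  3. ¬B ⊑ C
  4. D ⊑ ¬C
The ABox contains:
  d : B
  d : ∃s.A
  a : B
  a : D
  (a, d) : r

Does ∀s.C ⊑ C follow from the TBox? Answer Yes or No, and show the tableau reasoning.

1. ∀s.C ⊑ C  ⇔  (∀s.C ⊓ ¬C) unsat w.r.t. T
   open: L(x₀) ⊇ {B, ¬C, ∀s.C, ∀s.¬A}
2. Hence ∀s.C ⊑ C: not entailed.

No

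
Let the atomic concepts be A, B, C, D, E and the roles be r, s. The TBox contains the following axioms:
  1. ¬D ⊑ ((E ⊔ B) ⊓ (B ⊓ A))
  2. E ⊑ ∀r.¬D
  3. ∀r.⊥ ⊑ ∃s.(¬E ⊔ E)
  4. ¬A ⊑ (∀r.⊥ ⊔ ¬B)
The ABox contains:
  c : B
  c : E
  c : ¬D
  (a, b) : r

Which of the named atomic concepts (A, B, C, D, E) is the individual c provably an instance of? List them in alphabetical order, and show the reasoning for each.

1. c : A?  L(c) = {B, E, ¬D} ∪ {¬A}
   clash {B, ¬B} at c — c ∈ A
2. c : B?  L(c) = {B, E, ¬D} ∪ {¬B}
   clash {B, ¬B} at c — c ∈ B
3. c : C?  L(c) = {B, E, ¬D} ∪ {¬C}
   apply at c: ¬D⊑((E ⊔ B) ⊓ (B ⊓ A)); E⊑∀r.¬D
   open: L(c) ⊇ {A, B, E, ¬C, ¬D, …} (+ ∃-successors) — c ∉ C possible
4. c : D?  L(c) = {B, E, ¬D} ∪ {¬D}
   apply at c: ¬D⊑((E ⊔ B) ⊓ (B ⊓ A)); E⊑∀r.¬D
   open: L(c) ⊇ {A, B, E, ¬D, ∀r.¬D, …} (+ ∃-successors) — c ∉ D possible
5. c : E?  L(c) = {B, E, ¬D} ∪ {¬E}
   clash {E, ¬E} at c — c ∈ E
6. Entailed for c: {A, B, E}

{A, B, E}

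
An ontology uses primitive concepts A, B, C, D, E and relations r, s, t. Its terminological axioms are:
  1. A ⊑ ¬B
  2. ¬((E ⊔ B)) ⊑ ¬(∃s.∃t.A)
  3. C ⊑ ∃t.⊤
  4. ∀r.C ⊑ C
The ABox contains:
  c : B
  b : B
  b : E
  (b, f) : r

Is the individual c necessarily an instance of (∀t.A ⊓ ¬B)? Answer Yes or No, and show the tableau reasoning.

No

1. c : (∀t.A ⊓ ¬B)?  L(c) = {B} ∪ {(∃t.¬A ⊔ B)}
   open: L(c) ⊇ {B, ¬A, ¬C, ∃r.¬C} (+ ∃-successors) — c ∉ (∀t.A ⊓ ¬B) possible
2. Hence c : (∀t.A ⊓ ¬B): not entailed.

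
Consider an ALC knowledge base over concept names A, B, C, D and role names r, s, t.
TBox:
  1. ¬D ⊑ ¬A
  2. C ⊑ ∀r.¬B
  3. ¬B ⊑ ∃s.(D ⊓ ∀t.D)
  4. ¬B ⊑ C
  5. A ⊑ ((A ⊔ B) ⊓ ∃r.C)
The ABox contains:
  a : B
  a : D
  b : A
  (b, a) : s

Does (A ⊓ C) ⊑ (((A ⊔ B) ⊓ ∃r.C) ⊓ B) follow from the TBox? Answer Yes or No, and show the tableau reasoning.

1. (A ⊓ C) ⊑ (((A ⊔ B) ⊓ ∃r.C) ⊓ B)  ⇔  ((A ⊓ C) ⊓ (((¬A ⊓ ¬B) ⊔ ∀r.¬C) ⊔ ¬B)) unsat w.r.t. T
   apply at x₀: C⊑∀r.¬B; A⊑((A ⊔ B) ⊓ ∃r.C)
   open: L(x₀) ⊇ {A, C, D, ¬B, ∀r.¬B, …} (+ ∃-successors)
2. Hence (A ⊓ C) ⊑ (((A ⊔ B) ⊓ ∃r.C) ⊓ B): not entailed.

No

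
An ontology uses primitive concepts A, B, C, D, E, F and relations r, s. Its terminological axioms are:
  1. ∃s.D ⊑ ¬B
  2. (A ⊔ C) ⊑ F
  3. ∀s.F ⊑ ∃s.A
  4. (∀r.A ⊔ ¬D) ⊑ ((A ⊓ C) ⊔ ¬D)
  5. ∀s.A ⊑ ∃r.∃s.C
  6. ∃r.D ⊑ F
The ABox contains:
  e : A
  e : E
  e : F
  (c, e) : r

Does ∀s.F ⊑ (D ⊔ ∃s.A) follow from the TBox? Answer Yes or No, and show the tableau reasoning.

1. ∀s.F ⊑ (D ⊔ ∃s.A)  ⇔  (∀s.F ⊓ (¬D ⊓ ∀s.¬A)) unsat w.r.t. T
   all branches close; clash {A, ¬A} at an ∃-successor
2. Hence ∀s.F ⊑ (D ⊔ ∃s.A): entailed.

Yes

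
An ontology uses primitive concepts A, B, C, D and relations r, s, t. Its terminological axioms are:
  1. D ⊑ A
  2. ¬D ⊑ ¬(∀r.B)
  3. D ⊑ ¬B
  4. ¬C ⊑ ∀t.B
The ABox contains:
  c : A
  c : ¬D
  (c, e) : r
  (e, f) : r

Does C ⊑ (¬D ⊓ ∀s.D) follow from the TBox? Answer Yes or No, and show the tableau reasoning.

No

1. C ⊑ (¬D ⊓ ∀s.D)  ⇔  (C ⊓ (D ⊔ ∃s.¬D)) unsat w.r.t. T
   open: L(x₀) ⊇ {C, ¬D, ∃r.¬B, ∃s.¬D} (+ ∃-successors)
2. Hence C ⊑ (¬D ⊓ ∀s.D): not entailed.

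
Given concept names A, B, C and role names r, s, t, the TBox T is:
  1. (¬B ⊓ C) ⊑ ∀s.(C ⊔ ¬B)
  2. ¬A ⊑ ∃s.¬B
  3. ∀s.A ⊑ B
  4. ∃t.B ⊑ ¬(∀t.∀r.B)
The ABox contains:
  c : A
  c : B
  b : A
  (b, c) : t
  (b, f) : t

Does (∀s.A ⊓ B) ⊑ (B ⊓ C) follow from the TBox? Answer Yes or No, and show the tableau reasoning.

No

1. (∀s.A ⊓ B) ⊑ (B ⊓ C)  ⇔  ((∀s.A ⊓ B) ⊓ (¬B ⊔ ¬C)) unsat w.r.t. T
   open: L(x₀) ⊇ {A, B, ¬C, ∀s.A, ∀t.¬B}
2. Hence (∀s.A ⊓ B) ⊑ (B ⊓ C): not entailed.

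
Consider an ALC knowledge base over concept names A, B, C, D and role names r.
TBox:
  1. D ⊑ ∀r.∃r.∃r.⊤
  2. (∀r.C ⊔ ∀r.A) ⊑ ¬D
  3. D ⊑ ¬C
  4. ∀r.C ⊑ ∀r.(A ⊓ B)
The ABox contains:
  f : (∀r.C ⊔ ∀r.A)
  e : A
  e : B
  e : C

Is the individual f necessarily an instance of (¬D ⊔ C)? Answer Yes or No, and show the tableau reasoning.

1. f : (¬D ⊔ C)?  L(f) = {(∀r.C ⊔ ∀r.A)} ∪ {(D ⊓ ¬C)}
   clash {D, ¬D} at f — f ∈ (¬D ⊔ C)
2. Hence f : (¬D ⊔ C): entailed.

Yes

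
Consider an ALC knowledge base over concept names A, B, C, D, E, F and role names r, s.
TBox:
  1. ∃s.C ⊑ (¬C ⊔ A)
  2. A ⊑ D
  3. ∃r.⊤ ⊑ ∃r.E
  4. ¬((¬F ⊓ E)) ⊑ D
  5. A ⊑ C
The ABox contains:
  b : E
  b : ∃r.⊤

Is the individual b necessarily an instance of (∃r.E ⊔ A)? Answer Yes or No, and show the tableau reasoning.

Yes

1. b : (∃r.E ⊔ A)?  L(b) = {E, ∃r.⊤} ∪ {(∀r.¬E ⊓ ¬A)}
   clash {A, ¬A} at b — b ∈ (∃r.E ⊔ A)
2. Hence b : (∃r.E ⊔ A): entailed.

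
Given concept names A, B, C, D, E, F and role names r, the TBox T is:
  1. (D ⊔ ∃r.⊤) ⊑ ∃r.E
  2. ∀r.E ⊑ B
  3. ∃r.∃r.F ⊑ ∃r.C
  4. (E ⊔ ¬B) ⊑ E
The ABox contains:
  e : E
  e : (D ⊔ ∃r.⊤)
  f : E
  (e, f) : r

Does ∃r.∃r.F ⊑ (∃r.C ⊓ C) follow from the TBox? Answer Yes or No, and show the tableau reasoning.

No

1. ∃r.∃r.F ⊑ (∃r.C ⊓ C)  ⇔  (∃r.∃r.F ⊓ (∀r.¬C ⊔ ¬C)) unsat w.r.t. T
   apply at x₀: ∃r.∃r.F⊑∃r.C
   open: L(x₀) ⊇ {B, ¬C, ¬E, ∃r.C, ∃r.E, …} (+ ∃-successors)
2. Hence ∃r.∃r.F ⊑ (∃r.C ⊓ C): not entailed.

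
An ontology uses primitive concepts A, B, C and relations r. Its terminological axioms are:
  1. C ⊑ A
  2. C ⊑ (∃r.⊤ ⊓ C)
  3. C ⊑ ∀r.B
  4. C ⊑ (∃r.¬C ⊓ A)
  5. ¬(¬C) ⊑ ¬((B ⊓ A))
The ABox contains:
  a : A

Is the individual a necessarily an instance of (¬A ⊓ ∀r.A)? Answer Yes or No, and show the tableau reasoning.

No

1. a : (¬A ⊓ ∀r.A)?  L(a) = {A} ∪ {(A ⊔ ∃r.¬A)}
   open: L(a) ⊇ {A, ¬C} — a ∉ (¬A ⊓ ∀r.A) possible
2. Hence a : (¬A ⊓ ∀r.A): not entailed.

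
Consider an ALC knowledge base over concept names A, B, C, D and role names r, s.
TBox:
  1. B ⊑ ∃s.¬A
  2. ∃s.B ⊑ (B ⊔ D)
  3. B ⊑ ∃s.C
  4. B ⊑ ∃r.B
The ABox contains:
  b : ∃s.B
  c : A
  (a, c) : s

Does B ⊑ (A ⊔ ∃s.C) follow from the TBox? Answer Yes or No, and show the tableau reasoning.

Yes

1. B ⊑ (A ⊔ ∃s.C)  ⇔  (B ⊓ (¬A ⊓ ∀s.¬C)) unsat w.r.t. T
   all branches close; clash {C, ¬C} at an ∃-successor
2. Hence B ⊑ (A ⊔ ∃s.C): entailed.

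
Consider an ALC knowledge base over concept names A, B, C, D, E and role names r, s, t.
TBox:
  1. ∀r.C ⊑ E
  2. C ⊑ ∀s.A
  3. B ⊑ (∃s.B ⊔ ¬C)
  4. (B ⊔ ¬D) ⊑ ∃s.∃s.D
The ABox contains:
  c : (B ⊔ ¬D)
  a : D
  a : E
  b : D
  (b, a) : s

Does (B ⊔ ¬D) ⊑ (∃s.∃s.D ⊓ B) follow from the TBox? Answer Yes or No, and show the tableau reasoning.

No

1. (B ⊔ ¬D) ⊑ (∃s.∃s.D ⊓ B)  ⇔  ((B ⊔ ¬D) ⊓ (∀s.∀s.¬D ⊔ ¬B)) unsat w.r.t. T
   apply at x₀: (B ⊔ ¬D)⊑∃s.∃s.D
   open: L(x₀) ⊇ {¬B, ¬C, ¬D, ∃r.¬C, ∃s.∃s.D} (+ ∃-successors)
2. Hence (B ⊔ ¬D) ⊑ (∃s.∃s.D ⊓ B): not entailed.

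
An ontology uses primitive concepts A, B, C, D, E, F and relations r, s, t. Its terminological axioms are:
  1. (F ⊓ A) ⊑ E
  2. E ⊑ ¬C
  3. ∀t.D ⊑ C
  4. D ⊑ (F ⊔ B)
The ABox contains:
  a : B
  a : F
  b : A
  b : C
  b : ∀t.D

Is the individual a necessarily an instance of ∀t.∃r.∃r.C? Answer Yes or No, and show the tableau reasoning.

No

1. a : ∀t.∃r.∃r.C?  L(a) = {B, F} ∪ {∃t.∀r.∀r.¬C}
   open: L(a) ⊇ {B, F, ¬A, ¬D, ¬E, …} (+ ∃-successors) — a ∉ ∀t.∃r.∃r.C possible
2. Hence a : ∀t.∃r.∃r.C: not entailed.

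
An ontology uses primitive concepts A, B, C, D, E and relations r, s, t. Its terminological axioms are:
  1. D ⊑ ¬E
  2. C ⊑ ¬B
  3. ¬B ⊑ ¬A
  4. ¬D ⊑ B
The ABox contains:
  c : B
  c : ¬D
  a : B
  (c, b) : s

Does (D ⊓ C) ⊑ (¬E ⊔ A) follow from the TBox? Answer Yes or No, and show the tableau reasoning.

Yes

1. (D ⊓ C) ⊑ (¬E ⊔ A)  ⇔  ((D ⊓ C) ⊓ (E ⊓ ¬A)) unsat w.r.t. T
   all branches close; clash {E, ¬E} at x₀
2. Hence (D ⊓ C) ⊑ (¬E ⊔ A): entailed.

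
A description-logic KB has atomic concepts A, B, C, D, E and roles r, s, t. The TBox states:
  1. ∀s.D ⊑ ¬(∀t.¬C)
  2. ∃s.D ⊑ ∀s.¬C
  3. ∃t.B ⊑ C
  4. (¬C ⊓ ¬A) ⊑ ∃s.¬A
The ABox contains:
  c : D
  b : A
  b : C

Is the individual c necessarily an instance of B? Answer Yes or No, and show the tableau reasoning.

1. c : B?  L(c) = {D} ∪ {¬B}
   open: L(c) ⊇ {C, D, ¬B, ∀s.¬D, ∃s.¬D} (+ ∃-successors) — c ∉ B possible
2. Hence c : B: not entailed.

No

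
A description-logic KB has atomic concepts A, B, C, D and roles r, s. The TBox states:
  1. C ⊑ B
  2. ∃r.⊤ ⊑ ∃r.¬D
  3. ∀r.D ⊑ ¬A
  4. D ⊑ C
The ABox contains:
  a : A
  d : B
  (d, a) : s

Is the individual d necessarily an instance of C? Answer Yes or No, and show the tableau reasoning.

No

1. d : C?  L(d) = {B} ∪ {¬C}
   open: L(d) ⊇ {B, ¬A, ¬C, ¬D, ∀r.⊥} — d ∉ C possible
2. Hence d : C: not entailed.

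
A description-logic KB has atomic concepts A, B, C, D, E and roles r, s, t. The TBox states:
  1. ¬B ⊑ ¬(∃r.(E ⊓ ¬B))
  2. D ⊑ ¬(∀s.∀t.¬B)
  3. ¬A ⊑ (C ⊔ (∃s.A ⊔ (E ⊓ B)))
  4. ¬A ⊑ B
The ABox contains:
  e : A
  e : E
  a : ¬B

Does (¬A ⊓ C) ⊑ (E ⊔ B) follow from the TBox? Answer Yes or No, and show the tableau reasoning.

Yes

1. (¬A ⊓ C) ⊑ (E ⊔ B)  ⇔  ((¬A ⊓ C) ⊓ (¬E ⊓ ¬B)) unsat w.r.t. T
   all branches close; clash {B, ¬B} at x₀
2. Hence (¬A ⊓ C) ⊑ (E ⊔ B): entailed.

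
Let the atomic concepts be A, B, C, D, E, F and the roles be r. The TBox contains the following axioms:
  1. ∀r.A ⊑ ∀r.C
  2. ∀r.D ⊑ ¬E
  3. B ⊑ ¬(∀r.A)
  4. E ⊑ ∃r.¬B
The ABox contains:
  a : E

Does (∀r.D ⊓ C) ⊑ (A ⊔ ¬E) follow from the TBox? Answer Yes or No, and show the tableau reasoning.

Yes

1. (∀r.D ⊓ C) ⊑ (A ⊔ ¬E)  ⇔  ((∀r.D ⊓ C) ⊓ (¬A ⊓ E)) unsat w.r.t. T
   all branches close; clash {E, ¬E} at x₀
2. Hence (∀r.D ⊓ C) ⊑ (A ⊔ ¬E): entailed.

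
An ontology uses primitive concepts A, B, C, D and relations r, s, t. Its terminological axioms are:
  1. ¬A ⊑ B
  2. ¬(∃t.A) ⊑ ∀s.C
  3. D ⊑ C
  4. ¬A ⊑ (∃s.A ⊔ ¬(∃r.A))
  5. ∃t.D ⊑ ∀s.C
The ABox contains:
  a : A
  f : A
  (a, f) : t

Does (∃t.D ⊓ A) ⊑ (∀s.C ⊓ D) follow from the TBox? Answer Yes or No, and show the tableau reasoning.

No

1. (∃t.D ⊓ A) ⊑ (∀s.C ⊓ D)  ⇔  ((∃t.D ⊓ A) ⊓ (∃s.¬C ⊔ ¬D)) unsat w.r.t. T
   apply at x₀: ∃t.D⊑∀s.C
   open: L(x₀) ⊇ {A, ¬D, ∀s.C, ∃t.A, ∃t.D} (+ ∃-successors)
2. Hence (∃t.D ⊓ A) ⊑ (∀s.C ⊓ D): not entailed.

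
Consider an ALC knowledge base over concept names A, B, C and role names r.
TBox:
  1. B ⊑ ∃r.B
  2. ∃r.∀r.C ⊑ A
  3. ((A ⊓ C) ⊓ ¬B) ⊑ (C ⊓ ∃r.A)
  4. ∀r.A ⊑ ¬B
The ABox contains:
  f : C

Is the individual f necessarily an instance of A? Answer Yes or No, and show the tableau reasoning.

No

1. f : A?  L(f) = {C} ∪ {¬A}
   open: L(f) ⊇ {C, ¬A, ¬B, ∀r.∃r.¬C} — f ∉ A possible
2. Hence f : A: not entailed.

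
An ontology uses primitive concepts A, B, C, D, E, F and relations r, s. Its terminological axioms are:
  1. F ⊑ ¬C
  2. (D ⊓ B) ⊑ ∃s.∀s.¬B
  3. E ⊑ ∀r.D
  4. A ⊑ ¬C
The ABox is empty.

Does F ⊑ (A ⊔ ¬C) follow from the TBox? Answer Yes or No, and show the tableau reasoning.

Yes

1. F ⊑ (A ⊔ ¬C)  ⇔  (F ⊓ (¬A ⊓ C)) unsat w.r.t. T
   all branches close; clash {C, ¬C} at x₀
2. Hence F ⊑ (A ⊔ ¬C): entailed.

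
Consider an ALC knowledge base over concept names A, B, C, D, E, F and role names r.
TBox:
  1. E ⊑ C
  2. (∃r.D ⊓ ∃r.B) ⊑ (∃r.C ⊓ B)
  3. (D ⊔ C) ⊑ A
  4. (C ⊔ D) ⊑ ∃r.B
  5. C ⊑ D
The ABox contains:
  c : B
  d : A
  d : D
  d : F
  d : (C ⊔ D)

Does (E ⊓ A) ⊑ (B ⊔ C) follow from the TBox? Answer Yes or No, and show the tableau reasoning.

1. (E ⊓ A) ⊑ (B ⊔ C)  ⇔  ((E ⊓ A) ⊓ (¬B ⊓ ¬C)) unsat w.r.t. T
   all branches close; clash {C, ¬C} at x₀
2. Hence (E ⊓ A) ⊑ (B ⊔ C): entailed.

Yes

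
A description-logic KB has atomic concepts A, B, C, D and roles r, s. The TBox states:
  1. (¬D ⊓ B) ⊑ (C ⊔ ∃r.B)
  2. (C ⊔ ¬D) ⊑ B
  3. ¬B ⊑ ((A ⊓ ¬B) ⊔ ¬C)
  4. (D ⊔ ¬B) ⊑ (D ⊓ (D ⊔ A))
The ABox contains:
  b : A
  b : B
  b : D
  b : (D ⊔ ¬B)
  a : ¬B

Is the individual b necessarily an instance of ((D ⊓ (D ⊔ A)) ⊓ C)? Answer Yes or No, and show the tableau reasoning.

1. b : ((D ⊓ (D ⊔ A)) ⊓ C)?  L(b) = {A, B, D, (D ⊔ ¬B)} ∪ {((¬D ⊔ (¬D ⊓ ¬A)) ⊔ ¬C)}
   apply at b: (D ⊔ ¬B)⊑(D ⊓ (D ⊔ A))
   open: L(b) ⊇ {A, B, D, ¬C} — b ∉ ((D ⊓ (D ⊔ A)) ⊓ C) possible
2. Hence b : ((D ⊓ (D ⊔ A)) ⊓ C): not entailed.

No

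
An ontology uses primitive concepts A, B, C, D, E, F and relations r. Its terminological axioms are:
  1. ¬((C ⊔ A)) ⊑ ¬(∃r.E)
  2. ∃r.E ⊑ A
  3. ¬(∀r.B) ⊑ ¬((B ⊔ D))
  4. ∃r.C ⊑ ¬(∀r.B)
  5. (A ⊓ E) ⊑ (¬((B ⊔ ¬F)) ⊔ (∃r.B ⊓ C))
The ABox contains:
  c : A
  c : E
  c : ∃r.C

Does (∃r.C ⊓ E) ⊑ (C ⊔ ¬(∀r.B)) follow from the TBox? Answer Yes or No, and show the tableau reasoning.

Yes

1. (∃r.C ⊓ E) ⊑ (C ⊔ ¬(∀r.B))  ⇔  ((∃r.C ⊓ E) ⊓ (¬C ⊓ ∀r.B)) unsat w.r.t. T
   all branches close; clash {C, ¬C} at x₀
2. Hence (∃r.C ⊓ E) ⊑ (C ⊔ ¬(∀r.B)): entailed.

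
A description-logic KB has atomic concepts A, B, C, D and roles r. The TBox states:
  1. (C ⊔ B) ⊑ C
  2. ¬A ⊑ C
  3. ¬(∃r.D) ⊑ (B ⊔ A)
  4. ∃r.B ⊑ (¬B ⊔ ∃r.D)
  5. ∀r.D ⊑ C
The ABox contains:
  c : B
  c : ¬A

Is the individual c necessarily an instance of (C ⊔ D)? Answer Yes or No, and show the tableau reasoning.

Yes

1. c : (C ⊔ D)?  L(c) = {B, ¬A} ∪ {(¬C ⊓ ¬D)}
   clash {C, ¬C} at c — c ∈ (C ⊔ D)
2. Hence c : (C ⊔ D): entailed.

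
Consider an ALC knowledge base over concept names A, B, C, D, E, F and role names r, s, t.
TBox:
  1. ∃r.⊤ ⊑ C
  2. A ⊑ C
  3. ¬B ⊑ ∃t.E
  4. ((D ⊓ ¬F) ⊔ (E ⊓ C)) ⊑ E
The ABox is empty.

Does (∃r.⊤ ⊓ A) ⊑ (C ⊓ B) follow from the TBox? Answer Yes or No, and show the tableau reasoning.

1. (∃r.⊤ ⊓ A) ⊑ (C ⊓ B)  ⇔  ((∃r.⊤ ⊓ A) ⊓ (¬C ⊔ ¬B)) unsat w.r.t. T
   apply at x₀: ∃r.⊤⊑C; A⊑C
   open: L(x₀) ⊇ {A, C, ¬B, ¬D, ¬E, …} (+ ∃-successors)
2. Hence (∃r.⊤ ⊓ A) ⊑ (C ⊓ B): not entailed.

No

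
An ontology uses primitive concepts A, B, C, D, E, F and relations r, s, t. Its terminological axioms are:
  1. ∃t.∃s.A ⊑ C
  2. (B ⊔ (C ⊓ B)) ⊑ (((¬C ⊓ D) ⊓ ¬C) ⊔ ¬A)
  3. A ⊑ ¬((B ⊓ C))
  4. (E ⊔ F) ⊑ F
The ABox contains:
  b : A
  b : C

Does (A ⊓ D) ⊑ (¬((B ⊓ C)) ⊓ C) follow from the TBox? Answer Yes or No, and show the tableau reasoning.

No

1. (A ⊓ D) ⊑ (¬((B ⊓ C)) ⊓ C)  ⇔  ((A ⊓ D) ⊓ ((B ⊓ C) ⊔ ¬C)) unsat w.r.t. T
   apply at x₀: A⊑¬((B ⊓ C))
   open: L(x₀) ⊇ {A, D, ¬B, ¬C, ¬E, …}
2. Hence (A ⊓ D) ⊑ (¬((B ⊓ C)) ⊓ C): not entailed.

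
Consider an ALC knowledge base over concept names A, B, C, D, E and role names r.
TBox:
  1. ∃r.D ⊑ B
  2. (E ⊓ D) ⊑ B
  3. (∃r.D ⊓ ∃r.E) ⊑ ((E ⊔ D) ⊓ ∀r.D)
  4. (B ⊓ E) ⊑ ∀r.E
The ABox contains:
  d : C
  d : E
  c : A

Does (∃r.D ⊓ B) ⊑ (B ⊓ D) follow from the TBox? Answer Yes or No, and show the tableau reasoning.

No

1. (∃r.D ⊓ B) ⊑ (B ⊓ D)  ⇔  ((∃r.D ⊓ B) ⊓ (¬B ⊔ ¬D)) unsat w.r.t. T
   open: L(x₀) ⊇ {B, ¬D, ¬E, ∀r.¬E, ∃r.D} (+ ∃-successors)
2. Hence (∃r.D ⊓ B) ⊑ (B ⊓ D): not entailed.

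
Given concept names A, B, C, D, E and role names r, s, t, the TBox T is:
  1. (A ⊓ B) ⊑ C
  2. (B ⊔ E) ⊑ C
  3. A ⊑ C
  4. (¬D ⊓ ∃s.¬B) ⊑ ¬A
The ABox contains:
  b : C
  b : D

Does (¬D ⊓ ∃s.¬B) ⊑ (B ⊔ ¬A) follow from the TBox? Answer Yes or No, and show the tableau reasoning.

Yes

1. (¬D ⊓ ∃s.¬B) ⊑ (B ⊔ ¬A)  ⇔  ((¬D ⊓ ∃s.¬B) ⊓ (¬B ⊓ A)) unsat w.r.t. T
   all branches close; clash {A, ¬A} at x₀
2. Hence (¬D ⊓ ∃s.¬B) ⊑ (B ⊔ ¬A): entailed.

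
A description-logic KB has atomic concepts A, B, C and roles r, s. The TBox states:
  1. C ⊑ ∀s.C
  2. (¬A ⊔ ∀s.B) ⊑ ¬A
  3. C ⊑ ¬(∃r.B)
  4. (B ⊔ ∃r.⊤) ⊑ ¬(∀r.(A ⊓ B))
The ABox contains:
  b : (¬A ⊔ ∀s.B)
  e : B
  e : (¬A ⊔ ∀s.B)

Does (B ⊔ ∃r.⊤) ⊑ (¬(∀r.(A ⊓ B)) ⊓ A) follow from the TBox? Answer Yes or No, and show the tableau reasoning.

1. (B ⊔ ∃r.⊤) ⊑ (¬(∀r.(A ⊓ B)) ⊓ A)  ⇔  ((B ⊔ ∃r.⊤) ⊓ (∀r.(A ⊓ B) ⊔ ¬A)) unsat w.r.t. T
   apply at x₀: (B ⊔ ∃r.⊤)⊑¬(∀r.(A ⊓ B))
   open: L(x₀) ⊇ {B, ¬A, ¬C, ∃r.(¬A ⊔ ¬B)} (+ ∃-successors)
2. Hence (B ⊔ ∃r.⊤) ⊑ (¬(∀r.(A ⊓ B)) ⊓ A): not entailed.

No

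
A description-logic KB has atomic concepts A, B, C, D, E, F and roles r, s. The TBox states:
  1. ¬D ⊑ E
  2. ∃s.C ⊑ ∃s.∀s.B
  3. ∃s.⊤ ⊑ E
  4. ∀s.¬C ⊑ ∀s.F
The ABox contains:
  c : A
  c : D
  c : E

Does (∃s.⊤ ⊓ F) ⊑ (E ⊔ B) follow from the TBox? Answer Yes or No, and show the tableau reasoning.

Yes

1. (∃s.⊤ ⊓ F) ⊑ (E ⊔ B)  ⇔  ((∃s.⊤ ⊓ F) ⊓ (¬E ⊓ ¬B)) unsat w.r.t. T
   all branches close; clash {E, ¬E} at x₀
2. Hence (∃s.⊤ ⊓ F) ⊑ (E ⊔ B): entailed.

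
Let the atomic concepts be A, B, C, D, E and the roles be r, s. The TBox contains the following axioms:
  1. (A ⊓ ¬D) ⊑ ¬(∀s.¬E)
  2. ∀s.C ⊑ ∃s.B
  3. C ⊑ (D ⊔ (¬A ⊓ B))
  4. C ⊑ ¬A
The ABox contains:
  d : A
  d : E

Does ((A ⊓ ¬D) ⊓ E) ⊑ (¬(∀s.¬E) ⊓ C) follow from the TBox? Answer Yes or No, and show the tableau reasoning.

1. ((A ⊓ ¬D) ⊓ E) ⊑ (¬(∀s.¬E) ⊓ C)  ⇔  (((A ⊓ ¬D) ⊓ E) ⊓ (∀s.¬E ⊔ ¬C)) unsat w.r.t. T
   apply at x₀: (A ⊓ ¬D)⊑¬(∀s.¬E)
   open: L(x₀) ⊇ {A, E, ¬C, ¬D, ∃s.E, …} (+ ∃-successors)
2. Hence ((A ⊓ ¬D) ⊓ E) ⊑ (¬(∀s.¬E) ⊓ C): not entailed.

No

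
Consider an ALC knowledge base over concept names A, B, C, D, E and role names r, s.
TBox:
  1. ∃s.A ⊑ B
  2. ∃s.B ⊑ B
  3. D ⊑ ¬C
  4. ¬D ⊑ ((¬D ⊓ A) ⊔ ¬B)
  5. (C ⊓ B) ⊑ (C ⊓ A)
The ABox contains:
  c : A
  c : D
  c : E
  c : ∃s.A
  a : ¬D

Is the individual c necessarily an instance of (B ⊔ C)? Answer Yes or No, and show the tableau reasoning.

1. c : (B ⊔ C)?  L(c) = {A, D, E, ∃s.A} ∪ {(¬B ⊓ ¬C)}
   clash {C, ¬C} at c — c ∈ (B ⊔ C)
2. Hence c : (B ⊔ C): entailed.

Yes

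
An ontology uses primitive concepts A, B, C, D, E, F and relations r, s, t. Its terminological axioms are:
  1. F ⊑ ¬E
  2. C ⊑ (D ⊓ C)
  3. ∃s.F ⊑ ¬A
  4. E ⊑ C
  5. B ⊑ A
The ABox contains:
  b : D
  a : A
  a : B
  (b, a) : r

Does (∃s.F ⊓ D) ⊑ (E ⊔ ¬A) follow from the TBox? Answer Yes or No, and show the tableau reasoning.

1. (∃s.F ⊓ D) ⊑ (E ⊔ ¬A)  ⇔  ((∃s.F ⊓ D) ⊓ (¬E ⊓ A)) unsat w.r.t. T
   all branches close; clash {A, ¬A} at x₀
2. Hence (∃s.F ⊓ D) ⊑ (E ⊔ ¬A): entailed.

Yes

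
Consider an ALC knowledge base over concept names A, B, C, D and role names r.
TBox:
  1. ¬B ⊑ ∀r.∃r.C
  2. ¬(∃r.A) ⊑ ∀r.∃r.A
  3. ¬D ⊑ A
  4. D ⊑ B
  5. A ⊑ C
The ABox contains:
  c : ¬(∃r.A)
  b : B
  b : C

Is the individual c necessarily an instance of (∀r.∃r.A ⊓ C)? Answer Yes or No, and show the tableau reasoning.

1. c : (∀r.∃r.A ⊓ C)?  L(c) = {¬(∃r.A)} ∪ {(∃r.∀r.¬A ⊔ ¬C)}
   apply at c: ¬(∃r.A)⊑∀r.∃r.A
   open: L(c) ⊇ {B, D, ¬A, ¬C, ∀r.¬A, …} — c ∉ (∀r.∃r.A ⊓ C) possible
2. Hence c : (∀r.∃r.A ⊓ C): not entailed.

No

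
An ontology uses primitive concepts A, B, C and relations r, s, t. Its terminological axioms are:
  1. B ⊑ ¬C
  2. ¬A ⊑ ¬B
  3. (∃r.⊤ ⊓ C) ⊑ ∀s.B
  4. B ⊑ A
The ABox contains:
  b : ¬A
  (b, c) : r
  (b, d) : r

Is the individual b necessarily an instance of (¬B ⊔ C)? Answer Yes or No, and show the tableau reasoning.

1. b : (¬B ⊔ C)?  L(b) = {¬A} ∪ {(B ⊓ ¬C)}
   clash {B, ¬B} at b — b ∈ (¬B ⊔ C)
2. Hence b : (¬B ⊔ C): entailed.

Yes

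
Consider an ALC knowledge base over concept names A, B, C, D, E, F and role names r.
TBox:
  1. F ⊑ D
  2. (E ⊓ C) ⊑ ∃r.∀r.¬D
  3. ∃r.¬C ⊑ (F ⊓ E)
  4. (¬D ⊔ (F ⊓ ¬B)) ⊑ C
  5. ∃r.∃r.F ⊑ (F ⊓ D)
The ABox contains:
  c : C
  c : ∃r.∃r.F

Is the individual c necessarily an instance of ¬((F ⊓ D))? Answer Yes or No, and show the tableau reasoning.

1. c : ¬((F ⊓ D))?  L(c) = {C, ∃r.∃r.F} ∪ {(F ⊓ D)}
   open: L(c) ⊇ {C, D, F, ¬E, ∀r.C, …} (+ ∃-successors) — c ∉ ¬((F ⊓ D)) possible
2. Hence c : ¬((F ⊓ D)): not entailed.

No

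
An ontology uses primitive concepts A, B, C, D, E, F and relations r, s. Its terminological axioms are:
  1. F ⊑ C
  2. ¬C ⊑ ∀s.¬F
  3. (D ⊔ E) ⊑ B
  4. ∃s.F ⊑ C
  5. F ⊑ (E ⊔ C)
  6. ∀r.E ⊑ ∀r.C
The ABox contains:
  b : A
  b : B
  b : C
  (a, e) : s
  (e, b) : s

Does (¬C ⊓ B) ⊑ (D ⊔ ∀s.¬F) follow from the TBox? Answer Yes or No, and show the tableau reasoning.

Yes

1. (¬C ⊓ B) ⊑ (D ⊔ ∀s.¬F)  ⇔  ((¬C ⊓ B) ⊓ (¬D ⊓ ∃s.F)) unsat w.r.t. T
   all branches close; clash {C, ¬C} at x₀
2. Hence (¬C ⊓ B) ⊑ (D ⊔ ∀s.¬F): entailed.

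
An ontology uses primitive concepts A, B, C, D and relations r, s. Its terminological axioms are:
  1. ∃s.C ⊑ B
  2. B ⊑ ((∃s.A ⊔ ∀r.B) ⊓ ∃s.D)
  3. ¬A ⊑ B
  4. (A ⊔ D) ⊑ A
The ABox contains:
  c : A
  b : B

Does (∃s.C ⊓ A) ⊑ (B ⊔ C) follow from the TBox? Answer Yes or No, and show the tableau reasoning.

1. (∃s.C ⊓ A) ⊑ (B ⊔ C)  ⇔  ((∃s.C ⊓ A) ⊓ (¬B ⊓ ¬C)) unsat w.r.t. T
   all branches close; clash {B, ¬B} at x₀
2. Hence (∃s.C ⊓ A) ⊑ (B ⊔ C): entailed.

Yes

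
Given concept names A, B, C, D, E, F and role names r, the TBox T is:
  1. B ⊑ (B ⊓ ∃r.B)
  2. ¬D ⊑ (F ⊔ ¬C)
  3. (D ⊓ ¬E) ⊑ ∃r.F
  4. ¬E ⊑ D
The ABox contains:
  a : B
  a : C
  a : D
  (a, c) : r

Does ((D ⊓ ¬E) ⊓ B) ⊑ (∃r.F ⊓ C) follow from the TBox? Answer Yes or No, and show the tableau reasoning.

No

1. ((D ⊓ ¬E) ⊓ B) ⊑ (∃r.F ⊓ C)  ⇔  (((D ⊓ ¬E) ⊓ B) ⊓ (∀r.¬F ⊔ ¬C)) unsat w.r.t. T
   apply at x₀: B⊑(B ⊓ ∃r.B); (D ⊓ ¬E)⊑∃r.F
   open: L(x₀) ⊇ {B, D, ¬C, ¬E, ∃r.B, …} (+ ∃-successors)
2. Hence ((D ⊓ ¬E) ⊓ B) ⊑ (∃r.F ⊓ C): not entailed.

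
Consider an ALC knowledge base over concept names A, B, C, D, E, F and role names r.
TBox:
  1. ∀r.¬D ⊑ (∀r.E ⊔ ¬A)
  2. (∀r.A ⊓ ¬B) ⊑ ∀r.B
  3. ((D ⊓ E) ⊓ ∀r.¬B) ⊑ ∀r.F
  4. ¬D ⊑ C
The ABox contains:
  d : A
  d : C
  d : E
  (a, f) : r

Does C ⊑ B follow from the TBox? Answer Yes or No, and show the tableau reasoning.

No

1. C ⊑ B  ⇔  (C ⊓ ¬B) unsat w.r.t. T
   open: L(x₀) ⊇ {C, ¬B, ¬D, ∃r.D, ∃r.¬A} (+ ∃-successors)
2. Hence C ⊑ B: not entailed.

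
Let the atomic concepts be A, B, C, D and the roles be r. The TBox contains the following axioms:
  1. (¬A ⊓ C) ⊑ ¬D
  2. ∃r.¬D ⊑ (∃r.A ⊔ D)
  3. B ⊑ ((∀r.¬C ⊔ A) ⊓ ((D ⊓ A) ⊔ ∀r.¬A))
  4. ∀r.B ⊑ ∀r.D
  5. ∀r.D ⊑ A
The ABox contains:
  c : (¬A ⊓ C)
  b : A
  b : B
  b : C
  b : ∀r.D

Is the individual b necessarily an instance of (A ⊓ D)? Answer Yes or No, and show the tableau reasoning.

No

1. b : (A ⊓ D)?  L(b) = {A, B, C, ∀r.D} ∪ {(¬A ⊔ ¬D)}
   apply at b: B⊑((∀r.¬C ⊔ A) ⊓ ((D ⊓ A) ⊔ ∀r.¬A))
   open: L(b) ⊇ {A, B, C, ¬D, ∀r.D, …} — b ∉ (A ⊓ D) possible
2. Hence b : (A ⊓ D): not entailed.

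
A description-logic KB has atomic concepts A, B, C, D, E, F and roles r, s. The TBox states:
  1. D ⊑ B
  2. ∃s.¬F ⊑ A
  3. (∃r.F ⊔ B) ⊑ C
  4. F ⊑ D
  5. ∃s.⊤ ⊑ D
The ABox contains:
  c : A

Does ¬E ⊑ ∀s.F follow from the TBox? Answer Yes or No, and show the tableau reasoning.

1. ¬E ⊑ ∀s.F  ⇔  (¬E ⊓ ∃s.¬F) unsat w.r.t. T
   apply at x₀: ∃s.¬F⊑A
   open: L(x₀) ⊇ {A, B, C, D, ¬E, …} (+ ∃-successors)
2. Hence ¬E ⊑ ∀s.F: not entailed.

No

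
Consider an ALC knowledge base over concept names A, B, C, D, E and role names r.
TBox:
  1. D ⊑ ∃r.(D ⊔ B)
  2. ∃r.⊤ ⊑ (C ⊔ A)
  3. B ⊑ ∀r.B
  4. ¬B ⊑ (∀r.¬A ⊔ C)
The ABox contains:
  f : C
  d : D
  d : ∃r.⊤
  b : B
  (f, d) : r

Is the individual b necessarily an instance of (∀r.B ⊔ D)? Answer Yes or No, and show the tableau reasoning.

Yes

1. b : (∀r.B ⊔ D)?  L(b) = {B} ∪ {(∃r.¬B ⊓ ¬D)}
   clash {B, ¬B} at an ∃-successor — b ∈ (∀r.B ⊔ D)
2. Hence b : (∀r.B ⊔ D): entailed.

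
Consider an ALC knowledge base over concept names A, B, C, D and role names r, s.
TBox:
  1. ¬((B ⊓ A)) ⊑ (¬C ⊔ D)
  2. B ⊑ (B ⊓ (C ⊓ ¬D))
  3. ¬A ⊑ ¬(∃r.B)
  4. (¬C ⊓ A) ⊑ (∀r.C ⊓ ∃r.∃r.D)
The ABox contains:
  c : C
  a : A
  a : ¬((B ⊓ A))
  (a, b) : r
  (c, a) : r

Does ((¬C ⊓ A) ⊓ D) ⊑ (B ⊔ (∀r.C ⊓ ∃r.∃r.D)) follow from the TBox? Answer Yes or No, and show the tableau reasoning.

1. ((¬C ⊓ A) ⊓ D) ⊑ (B ⊔ (∀r.C ⊓ ∃r.∃r.D))  ⇔  (((¬C ⊓ A) ⊓ D) ⊓ (¬B ⊓ (∃r.¬C ⊔ ∀r.∀r.¬D))) unsat w.r.t. T
   all branches close; clash {D, ¬D} at an ∃-successor
2. Hence ((¬C ⊓ A) ⊓ D) ⊑ (B ⊔ (∀r.C ⊓ ∃r.∃r.D)): entailed.

Yes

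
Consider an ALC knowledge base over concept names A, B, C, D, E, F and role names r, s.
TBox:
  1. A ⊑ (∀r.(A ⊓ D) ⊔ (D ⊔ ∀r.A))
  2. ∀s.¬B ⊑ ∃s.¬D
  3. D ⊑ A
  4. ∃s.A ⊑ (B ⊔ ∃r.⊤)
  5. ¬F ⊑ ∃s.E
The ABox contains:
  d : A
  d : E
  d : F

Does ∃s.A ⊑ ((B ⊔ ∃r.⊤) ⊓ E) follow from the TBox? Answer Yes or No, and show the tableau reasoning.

No

1. ∃s.A ⊑ ((B ⊔ ∃r.⊤) ⊓ E)  ⇔  (∃s.A ⊓ ((¬B ⊓ ∀r.⊥) ⊔ ¬E)) unsat w.r.t. T
   apply at x₀: ∃s.A⊑(B ⊔ ∃r.⊤)
   open: L(x₀) ⊇ {B, F, ¬A, ¬D, ¬E, …} (+ ∃-successors)
2. Hence ∃s.A ⊑ ((B ⊔ ∃r.⊤) ⊓ E): not entailed.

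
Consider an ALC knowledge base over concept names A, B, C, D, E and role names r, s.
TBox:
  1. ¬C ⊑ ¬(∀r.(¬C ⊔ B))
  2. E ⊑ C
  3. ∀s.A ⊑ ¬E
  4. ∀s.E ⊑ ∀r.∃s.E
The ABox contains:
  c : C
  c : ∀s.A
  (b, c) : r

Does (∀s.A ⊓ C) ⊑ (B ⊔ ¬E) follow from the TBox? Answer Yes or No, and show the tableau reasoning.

1. (∀s.A ⊓ C) ⊑ (B ⊔ ¬E)  ⇔  ((∀s.A ⊓ C) ⊓ (¬B ⊓ E)) unsat w.r.t. T
   all branches close; clash {E, ¬E} at x₀
2. Hence (∀s.A ⊓ C) ⊑ (B ⊔ ¬E): entailed.

Yes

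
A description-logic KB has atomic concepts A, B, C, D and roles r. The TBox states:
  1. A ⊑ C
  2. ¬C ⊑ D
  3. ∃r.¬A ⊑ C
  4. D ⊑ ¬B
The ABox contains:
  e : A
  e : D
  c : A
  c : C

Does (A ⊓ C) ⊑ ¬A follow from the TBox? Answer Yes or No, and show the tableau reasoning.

1. (A ⊓ C) ⊑ ¬A  ⇔  ((A ⊓ C) ⊓ A) unsat w.r.t. T
   open: L(x₀) ⊇ {A, C, ¬D}
2. Hence (A ⊓ C) ⊑ ¬A: not entailed.

No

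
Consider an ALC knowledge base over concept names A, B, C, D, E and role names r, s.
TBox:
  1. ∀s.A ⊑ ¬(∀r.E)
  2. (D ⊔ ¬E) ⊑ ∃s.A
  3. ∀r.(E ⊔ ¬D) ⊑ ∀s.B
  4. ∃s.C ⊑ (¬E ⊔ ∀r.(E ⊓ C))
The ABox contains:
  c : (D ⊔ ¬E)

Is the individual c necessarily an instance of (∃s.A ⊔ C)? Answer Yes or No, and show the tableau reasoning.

1. c : (∃s.A ⊔ C)?  L(c) = {(D ⊔ ¬E)} ∪ {(∀s.¬A ⊓ ¬C)}
   clash {A, ¬A} at an ∃-successor — c ∈ (∃s.A ⊔ C)
2. Hence c : (∃s.A ⊔ C): entailed.

Yes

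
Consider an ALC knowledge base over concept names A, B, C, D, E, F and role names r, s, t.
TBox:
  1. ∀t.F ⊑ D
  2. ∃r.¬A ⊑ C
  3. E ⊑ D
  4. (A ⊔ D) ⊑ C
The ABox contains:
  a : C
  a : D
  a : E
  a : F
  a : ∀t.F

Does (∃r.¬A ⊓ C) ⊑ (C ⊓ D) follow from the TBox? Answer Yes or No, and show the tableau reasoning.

No

1. (∃r.¬A ⊓ C) ⊑ (C ⊓ D)  ⇔  ((∃r.¬A ⊓ C) ⊓ (¬C ⊔ ¬D)) unsat w.r.t. T
   open: L(x₀) ⊇ {C, ¬D, ¬E, ∃r.¬A, ∃t.¬F} (+ ∃-successors)
2. Hence (∃r.¬A ⊓ C) ⊑ (C ⊓ D): not entailed.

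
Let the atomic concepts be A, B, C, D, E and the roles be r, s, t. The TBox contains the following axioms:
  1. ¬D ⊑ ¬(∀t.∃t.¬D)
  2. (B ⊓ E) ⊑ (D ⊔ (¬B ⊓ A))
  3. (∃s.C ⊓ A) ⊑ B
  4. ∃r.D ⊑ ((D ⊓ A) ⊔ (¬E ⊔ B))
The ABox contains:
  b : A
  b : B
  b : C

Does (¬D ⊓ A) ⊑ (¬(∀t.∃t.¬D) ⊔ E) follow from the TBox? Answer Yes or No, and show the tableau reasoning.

1. (¬D ⊓ A) ⊑ (¬(∀t.∃t.¬D) ⊔ E)  ⇔  ((¬D ⊓ A) ⊓ (∀t.∃t.¬D ⊓ ¬E)) unsat w.r.t. T
   all branches close; clash {B, ¬B} at x₀
2. Hence (¬D ⊓ A) ⊑ (¬(∀t.∃t.¬D) ⊔ E): entailed.

Yes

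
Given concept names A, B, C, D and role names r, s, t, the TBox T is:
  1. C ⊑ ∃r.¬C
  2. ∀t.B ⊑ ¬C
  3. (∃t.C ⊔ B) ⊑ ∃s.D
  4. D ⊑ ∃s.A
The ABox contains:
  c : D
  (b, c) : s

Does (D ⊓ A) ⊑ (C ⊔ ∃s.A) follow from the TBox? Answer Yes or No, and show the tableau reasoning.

1. (D ⊓ A) ⊑ (C ⊔ ∃s.A)  ⇔  ((D ⊓ A) ⊓ (¬C ⊓ ∀s.¬A)) unsat w.r.t. T
   all branches close; clash {A, ¬A} at an ∃-successor
2. Hence (D ⊓ A) ⊑ (C ⊔ ∃s.A): entailed.

Yes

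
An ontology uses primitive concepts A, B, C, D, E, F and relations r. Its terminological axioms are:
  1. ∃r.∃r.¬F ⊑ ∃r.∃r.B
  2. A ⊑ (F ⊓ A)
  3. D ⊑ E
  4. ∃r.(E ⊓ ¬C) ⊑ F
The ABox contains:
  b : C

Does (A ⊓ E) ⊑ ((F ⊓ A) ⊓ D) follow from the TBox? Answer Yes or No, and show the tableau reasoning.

No

1. (A ⊓ E) ⊑ ((F ⊓ A) ⊓ D)  ⇔  ((A ⊓ E) ⊓ ((¬F ⊔ ¬A) ⊔ ¬D)) unsat w.r.t. T
   apply at x₀: A⊑(F ⊓ A)
   open: L(x₀) ⊇ {A, E, F, ¬D, ∀r.∀r.F}
2. Hence (A ⊓ E) ⊑ ((F ⊓ A) ⊓ D): not entailed.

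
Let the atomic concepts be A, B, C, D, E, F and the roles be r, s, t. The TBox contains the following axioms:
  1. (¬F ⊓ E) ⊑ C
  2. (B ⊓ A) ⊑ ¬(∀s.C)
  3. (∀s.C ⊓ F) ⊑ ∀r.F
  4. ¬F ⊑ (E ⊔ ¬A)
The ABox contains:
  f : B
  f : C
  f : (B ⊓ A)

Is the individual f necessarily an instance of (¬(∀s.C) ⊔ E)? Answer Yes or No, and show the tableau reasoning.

1. f : (¬(∀s.C) ⊔ E)?  L(f) = {B, C, (B ⊓ A)} ∪ {(∀s.C ⊓ ¬E)}
   clash {A, ¬A} at f — f ∈ (¬(∀s.C) ⊔ E)
2. Hence f : (¬(∀s.C) ⊔ E): entailed.

Yes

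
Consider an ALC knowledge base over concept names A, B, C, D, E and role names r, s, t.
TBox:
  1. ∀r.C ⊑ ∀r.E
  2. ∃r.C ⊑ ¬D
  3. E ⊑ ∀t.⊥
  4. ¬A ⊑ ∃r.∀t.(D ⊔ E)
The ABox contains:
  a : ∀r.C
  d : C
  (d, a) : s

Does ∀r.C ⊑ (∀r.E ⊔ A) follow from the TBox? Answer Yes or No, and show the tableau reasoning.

Yes

1. ∀r.C ⊑ (∀r.E ⊔ A)  ⇔  (∀r.C ⊓ (∃r.¬E ⊓ ¬A)) unsat w.r.t. T
   all branches close; clash {E, ¬E} at an ∃-successor
2. Hence ∀r.C ⊑ (∀r.E ⊔ A): entailed.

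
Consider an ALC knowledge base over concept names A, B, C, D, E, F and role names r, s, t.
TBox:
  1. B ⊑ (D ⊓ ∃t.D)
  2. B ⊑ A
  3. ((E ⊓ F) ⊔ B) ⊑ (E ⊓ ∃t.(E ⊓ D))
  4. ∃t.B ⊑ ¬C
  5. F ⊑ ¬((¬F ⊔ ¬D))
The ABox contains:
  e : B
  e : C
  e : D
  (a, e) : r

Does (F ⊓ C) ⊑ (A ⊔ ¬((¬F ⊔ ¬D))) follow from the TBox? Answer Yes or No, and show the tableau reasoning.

1. (F ⊓ C) ⊑ (A ⊔ ¬((¬F ⊔ ¬D)))  ⇔  ((F ⊓ C) ⊓ (¬A ⊓ (¬F ⊔ ¬D))) unsat w.r.t. T
   all branches close; clash {A, ¬A} at x₀
2. Hence (F ⊓ C) ⊑ (A ⊔ ¬((¬F ⊔ ¬D))): entailed.

Yes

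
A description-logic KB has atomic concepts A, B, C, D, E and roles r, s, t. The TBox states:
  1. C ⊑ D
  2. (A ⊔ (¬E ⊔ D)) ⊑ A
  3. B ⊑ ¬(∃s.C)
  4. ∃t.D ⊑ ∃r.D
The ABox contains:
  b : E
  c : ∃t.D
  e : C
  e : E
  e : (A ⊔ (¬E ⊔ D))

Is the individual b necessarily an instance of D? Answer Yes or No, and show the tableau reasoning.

1. b : D?  L(b) = {E} ∪ {¬D}
   open: L(b) ⊇ {E, ¬A, ¬B, ¬C, ¬D, …} — b ∉ D possible
2. Hence b : D: not entailed.

No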